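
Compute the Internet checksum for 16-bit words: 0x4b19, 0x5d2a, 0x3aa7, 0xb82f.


Sum all words (with carry folding):
+ 0x4b19 = 0x4b19
+ 0x5d2a = 0xa843
+ 0x3aa7 = 0xe2ea
+ 0xb82f = 0x9b1a
One's complement: ~0x9b1a
Checksum = 0x64e5


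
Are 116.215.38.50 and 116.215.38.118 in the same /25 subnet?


Mask: 255.255.255.128
116.215.38.50 AND mask = 116.215.38.0
116.215.38.118 AND mask = 116.215.38.0
Yes, same subnet (116.215.38.0)


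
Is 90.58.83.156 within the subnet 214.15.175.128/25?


Subnet network: 214.15.175.128
Test IP AND mask: 90.58.83.128
No, 90.58.83.156 is not in 214.15.175.128/25


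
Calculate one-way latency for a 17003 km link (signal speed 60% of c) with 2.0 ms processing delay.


Speed = 0.6 * 3e5 km/s = 180000 km/s
Propagation delay = 17003 / 180000 = 0.0945 s = 94.4611 ms
Processing delay = 2.0 ms
Total one-way latency = 96.4611 ms


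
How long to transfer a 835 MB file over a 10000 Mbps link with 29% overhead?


Effective throughput = 10000 * (1 - 29/100) = 7100 Mbps
File size in Mb = 835 * 8 = 6680 Mb
Time = 6680 / 7100
Time = 0.9408 seconds


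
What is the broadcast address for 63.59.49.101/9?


Network: 63.0.0.0/9
Host bits = 23
Set all host bits to 1:
Broadcast: 63.127.255.255


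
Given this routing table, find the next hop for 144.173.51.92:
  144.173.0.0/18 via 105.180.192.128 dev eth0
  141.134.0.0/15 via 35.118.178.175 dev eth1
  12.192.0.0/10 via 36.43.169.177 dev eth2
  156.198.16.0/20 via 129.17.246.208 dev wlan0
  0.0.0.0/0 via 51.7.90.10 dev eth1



Longest prefix match for 144.173.51.92:
  /18 144.173.0.0: MATCH
  /15 141.134.0.0: no
  /10 12.192.0.0: no
  /20 156.198.16.0: no
  /0 0.0.0.0: MATCH
Selected: next-hop 105.180.192.128 via eth0 (matched /18)


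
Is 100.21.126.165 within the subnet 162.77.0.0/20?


Subnet network: 162.77.0.0
Test IP AND mask: 100.21.112.0
No, 100.21.126.165 is not in 162.77.0.0/20


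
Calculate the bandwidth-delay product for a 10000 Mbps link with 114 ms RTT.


BDP = bandwidth * RTT
= 10000 Mbps * 114 ms
= 10000 * 1e6 * 114 / 1000 bits
= 1140000000 bits
= 142500000 bytes
= 139160.1562 KB
BDP = 1140000000 bits (142500000 bytes)


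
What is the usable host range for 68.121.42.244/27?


Network: 68.121.42.224
Broadcast: 68.121.42.255
First usable = network + 1
Last usable = broadcast - 1
Range: 68.121.42.225 to 68.121.42.254


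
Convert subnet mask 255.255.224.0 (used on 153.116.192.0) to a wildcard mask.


Subnet mask: 255.255.224.0
Wildcard = 255.255.255.255 - subnet mask
255 - 255 = 0
255 - 255 = 0
255 - 224 = 31
255 - 0 = 255
Wildcard: 0.0.31.255


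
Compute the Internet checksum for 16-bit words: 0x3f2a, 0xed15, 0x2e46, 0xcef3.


Sum all words (with carry folding):
+ 0x3f2a = 0x3f2a
+ 0xed15 = 0x2c40
+ 0x2e46 = 0x5a86
+ 0xcef3 = 0x297a
One's complement: ~0x297a
Checksum = 0xd685


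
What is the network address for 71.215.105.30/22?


IP:   01000111.11010111.01101001.00011110
Mask: 11111111.11111111.11111100.00000000
AND operation:
Net:  01000111.11010111.01101000.00000000
Network: 71.215.104.0/22


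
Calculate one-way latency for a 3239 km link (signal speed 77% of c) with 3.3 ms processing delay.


Speed = 0.77 * 3e5 km/s = 231000 km/s
Propagation delay = 3239 / 231000 = 0.014 s = 14.0216 ms
Processing delay = 3.3 ms
Total one-way latency = 17.3216 ms


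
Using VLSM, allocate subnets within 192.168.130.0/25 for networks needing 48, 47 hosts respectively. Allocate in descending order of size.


48 hosts -> /26 (62 usable): 192.168.130.0/26
47 hosts -> /26 (62 usable): 192.168.130.64/26
Allocation: 192.168.130.0/26 (48 hosts, 62 usable); 192.168.130.64/26 (47 hosts, 62 usable)


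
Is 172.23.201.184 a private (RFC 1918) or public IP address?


RFC 1918 private ranges:
  10.0.0.0/8 (10.0.0.0 - 10.255.255.255)
  172.16.0.0/12 (172.16.0.0 - 172.31.255.255)
  192.168.0.0/16 (192.168.0.0 - 192.168.255.255)
Private (in 172.16.0.0/12)


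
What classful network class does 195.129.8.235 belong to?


First octet: 195
Binary: 11000011
110xxxxx -> Class C (192-223)
Class C, default mask 255.255.255.0 (/24)


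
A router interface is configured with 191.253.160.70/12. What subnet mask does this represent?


/12 means 12 network bits, 20 host bits
Binary: 11111111111100000000000000000000
Mask: 255.240.0.0


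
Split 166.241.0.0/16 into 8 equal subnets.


New prefix = 16 + 3 = 19
Each subnet has 8192 addresses
  166.241.0.0/19
  166.241.32.0/19
  166.241.64.0/19
  166.241.96.0/19
  166.241.128.0/19
  166.241.160.0/19
  166.241.192.0/19
  166.241.224.0/19
Subnets: 166.241.0.0/19, 166.241.32.0/19, 166.241.64.0/19, 166.241.96.0/19, 166.241.128.0/19, 166.241.160.0/19, 166.241.192.0/19, 166.241.224.0/19


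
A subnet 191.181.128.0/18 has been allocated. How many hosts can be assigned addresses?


Host bits = 32 - 18 = 14
Total addresses = 2^14 = 16384
Usable = total - 2 (network and broadcast)
Usable hosts: 16382


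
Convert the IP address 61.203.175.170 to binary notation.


61 = 00111101
203 = 11001011
175 = 10101111
170 = 10101010
Binary: 00111101.11001011.10101111.10101010


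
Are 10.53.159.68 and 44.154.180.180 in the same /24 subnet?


Mask: 255.255.255.0
10.53.159.68 AND mask = 10.53.159.0
44.154.180.180 AND mask = 44.154.180.0
No, different subnets (10.53.159.0 vs 44.154.180.0)


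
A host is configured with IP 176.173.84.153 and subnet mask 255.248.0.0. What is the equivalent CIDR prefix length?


Binary: 11111111.11111000.00000000.00000000
Count leading 1s
Prefix: /13


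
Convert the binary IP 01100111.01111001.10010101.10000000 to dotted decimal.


01100111 = 103
01111001 = 121
10010101 = 149
10000000 = 128
IP: 103.121.149.128


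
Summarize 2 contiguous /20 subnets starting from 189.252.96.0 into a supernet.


Original prefix: /20
Number of subnets: 2 = 2^1
New prefix = 20 - 1 = 19
Supernet: 189.252.96.0/19


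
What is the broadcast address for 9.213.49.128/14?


Network: 9.212.0.0/14
Host bits = 18
Set all host bits to 1:
Broadcast: 9.215.255.255


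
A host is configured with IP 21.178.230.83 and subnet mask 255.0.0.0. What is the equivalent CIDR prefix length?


Binary: 11111111.00000000.00000000.00000000
Count leading 1s
Prefix: /8


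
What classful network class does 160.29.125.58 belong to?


First octet: 160
Binary: 10100000
10xxxxxx -> Class B (128-191)
Class B, default mask 255.255.0.0 (/16)


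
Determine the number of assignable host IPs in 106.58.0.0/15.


Host bits = 32 - 15 = 17
Total addresses = 2^17 = 131072
Usable = total - 2 (network and broadcast)
Usable hosts: 131070


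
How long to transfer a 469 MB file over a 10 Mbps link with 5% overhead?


Effective throughput = 10 * (1 - 5/100) = 9.5 Mbps
File size in Mb = 469 * 8 = 3752 Mb
Time = 3752 / 9.5
Time = 394.9474 seconds


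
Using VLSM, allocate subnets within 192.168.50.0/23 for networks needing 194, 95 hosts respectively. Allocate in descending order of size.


194 hosts -> /24 (254 usable): 192.168.50.0/24
95 hosts -> /25 (126 usable): 192.168.51.0/25
Allocation: 192.168.50.0/24 (194 hosts, 254 usable); 192.168.51.0/25 (95 hosts, 126 usable)


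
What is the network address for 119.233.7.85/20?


IP:   01110111.11101001.00000111.01010101
Mask: 11111111.11111111.11110000.00000000
AND operation:
Net:  01110111.11101001.00000000.00000000
Network: 119.233.0.0/20


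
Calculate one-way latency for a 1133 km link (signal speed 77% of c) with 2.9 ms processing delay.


Speed = 0.77 * 3e5 km/s = 231000 km/s
Propagation delay = 1133 / 231000 = 0.0049 s = 4.9048 ms
Processing delay = 2.9 ms
Total one-way latency = 7.8048 ms


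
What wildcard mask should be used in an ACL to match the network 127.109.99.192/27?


Subnet mask: 255.255.255.224
Wildcard = 255.255.255.255 - subnet mask
255 - 255 = 0
255 - 255 = 0
255 - 255 = 0
255 - 224 = 31
Wildcard: 0.0.0.31


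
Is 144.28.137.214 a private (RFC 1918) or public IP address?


RFC 1918 private ranges:
  10.0.0.0/8 (10.0.0.0 - 10.255.255.255)
  172.16.0.0/12 (172.16.0.0 - 172.31.255.255)
  192.168.0.0/16 (192.168.0.0 - 192.168.255.255)
Public (not in any RFC 1918 range)


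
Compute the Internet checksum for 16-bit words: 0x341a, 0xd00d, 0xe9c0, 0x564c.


Sum all words (with carry folding):
+ 0x341a = 0x341a
+ 0xd00d = 0x0428
+ 0xe9c0 = 0xede8
+ 0x564c = 0x4435
One's complement: ~0x4435
Checksum = 0xbbca


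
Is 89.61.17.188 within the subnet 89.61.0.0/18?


Subnet network: 89.61.0.0
Test IP AND mask: 89.61.0.0
Yes, 89.61.17.188 is in 89.61.0.0/18


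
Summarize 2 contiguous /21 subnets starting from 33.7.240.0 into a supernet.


Original prefix: /21
Number of subnets: 2 = 2^1
New prefix = 21 - 1 = 20
Supernet: 33.7.240.0/20


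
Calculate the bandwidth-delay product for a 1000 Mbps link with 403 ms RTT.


BDP = bandwidth * RTT
= 1000 Mbps * 403 ms
= 1000 * 1e6 * 403 / 1000 bits
= 403000000 bits
= 50375000 bytes
= 49194.3359 KB
BDP = 403000000 bits (50375000 bytes)


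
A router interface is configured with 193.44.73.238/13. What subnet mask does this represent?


/13 means 13 network bits, 19 host bits
Binary: 11111111111110000000000000000000
Mask: 255.248.0.0


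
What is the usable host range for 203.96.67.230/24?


Network: 203.96.67.0
Broadcast: 203.96.67.255
First usable = network + 1
Last usable = broadcast - 1
Range: 203.96.67.1 to 203.96.67.254


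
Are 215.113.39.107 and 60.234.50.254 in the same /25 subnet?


Mask: 255.255.255.128
215.113.39.107 AND mask = 215.113.39.0
60.234.50.254 AND mask = 60.234.50.128
No, different subnets (215.113.39.0 vs 60.234.50.128)


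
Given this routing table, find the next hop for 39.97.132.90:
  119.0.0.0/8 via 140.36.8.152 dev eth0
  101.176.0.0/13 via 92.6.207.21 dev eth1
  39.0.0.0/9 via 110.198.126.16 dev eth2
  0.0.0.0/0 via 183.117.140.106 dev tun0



Longest prefix match for 39.97.132.90:
  /8 119.0.0.0: no
  /13 101.176.0.0: no
  /9 39.0.0.0: MATCH
  /0 0.0.0.0: MATCH
Selected: next-hop 110.198.126.16 via eth2 (matched /9)


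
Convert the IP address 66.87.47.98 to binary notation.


66 = 01000010
87 = 01010111
47 = 00101111
98 = 01100010
Binary: 01000010.01010111.00101111.01100010


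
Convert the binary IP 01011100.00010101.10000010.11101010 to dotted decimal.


01011100 = 92
00010101 = 21
10000010 = 130
11101010 = 234
IP: 92.21.130.234


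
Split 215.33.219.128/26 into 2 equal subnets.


New prefix = 26 + 1 = 27
Each subnet has 32 addresses
  215.33.219.128/27
  215.33.219.160/27
Subnets: 215.33.219.128/27, 215.33.219.160/27


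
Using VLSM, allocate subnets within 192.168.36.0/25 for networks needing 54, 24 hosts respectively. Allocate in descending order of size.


54 hosts -> /26 (62 usable): 192.168.36.0/26
24 hosts -> /27 (30 usable): 192.168.36.64/27
Allocation: 192.168.36.0/26 (54 hosts, 62 usable); 192.168.36.64/27 (24 hosts, 30 usable)


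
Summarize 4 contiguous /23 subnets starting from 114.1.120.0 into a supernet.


Original prefix: /23
Number of subnets: 4 = 2^2
New prefix = 23 - 2 = 21
Supernet: 114.1.120.0/21


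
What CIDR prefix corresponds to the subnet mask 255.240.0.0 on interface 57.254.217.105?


Binary: 11111111.11110000.00000000.00000000
Count leading 1s
Prefix: /12


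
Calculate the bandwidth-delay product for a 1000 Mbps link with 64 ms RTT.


BDP = bandwidth * RTT
= 1000 Mbps * 64 ms
= 1000 * 1e6 * 64 / 1000 bits
= 64000000 bits
= 8000000 bytes
= 7812.5 KB
BDP = 64000000 bits (8000000 bytes)


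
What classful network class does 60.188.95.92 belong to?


First octet: 60
Binary: 00111100
0xxxxxxx -> Class A (1-126)
Class A, default mask 255.0.0.0 (/8)


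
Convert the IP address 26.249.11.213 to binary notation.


26 = 00011010
249 = 11111001
11 = 00001011
213 = 11010101
Binary: 00011010.11111001.00001011.11010101


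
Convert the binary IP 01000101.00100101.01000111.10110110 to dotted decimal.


01000101 = 69
00100101 = 37
01000111 = 71
10110110 = 182
IP: 69.37.71.182


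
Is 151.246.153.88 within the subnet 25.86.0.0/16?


Subnet network: 25.86.0.0
Test IP AND mask: 151.246.0.0
No, 151.246.153.88 is not in 25.86.0.0/16


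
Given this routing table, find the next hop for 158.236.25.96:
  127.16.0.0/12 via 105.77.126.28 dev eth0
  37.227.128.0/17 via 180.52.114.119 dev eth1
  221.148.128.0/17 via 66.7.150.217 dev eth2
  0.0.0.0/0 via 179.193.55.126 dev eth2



Longest prefix match for 158.236.25.96:
  /12 127.16.0.0: no
  /17 37.227.128.0: no
  /17 221.148.128.0: no
  /0 0.0.0.0: MATCH
Selected: next-hop 179.193.55.126 via eth2 (matched /0)


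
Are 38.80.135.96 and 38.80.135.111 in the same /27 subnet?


Mask: 255.255.255.224
38.80.135.96 AND mask = 38.80.135.96
38.80.135.111 AND mask = 38.80.135.96
Yes, same subnet (38.80.135.96)


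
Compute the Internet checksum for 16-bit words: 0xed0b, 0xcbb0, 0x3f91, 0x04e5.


Sum all words (with carry folding):
+ 0xed0b = 0xed0b
+ 0xcbb0 = 0xb8bc
+ 0x3f91 = 0xf84d
+ 0x04e5 = 0xfd32
One's complement: ~0xfd32
Checksum = 0x02cd


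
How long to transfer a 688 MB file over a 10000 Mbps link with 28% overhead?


Effective throughput = 10000 * (1 - 28/100) = 7200 Mbps
File size in Mb = 688 * 8 = 5504 Mb
Time = 5504 / 7200
Time = 0.7644 seconds


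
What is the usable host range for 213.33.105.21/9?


Network: 213.0.0.0
Broadcast: 213.127.255.255
First usable = network + 1
Last usable = broadcast - 1
Range: 213.0.0.1 to 213.127.255.254


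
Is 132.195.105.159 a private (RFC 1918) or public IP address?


RFC 1918 private ranges:
  10.0.0.0/8 (10.0.0.0 - 10.255.255.255)
  172.16.0.0/12 (172.16.0.0 - 172.31.255.255)
  192.168.0.0/16 (192.168.0.0 - 192.168.255.255)
Public (not in any RFC 1918 range)


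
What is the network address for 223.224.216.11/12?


IP:   11011111.11100000.11011000.00001011
Mask: 11111111.11110000.00000000.00000000
AND operation:
Net:  11011111.11100000.00000000.00000000
Network: 223.224.0.0/12


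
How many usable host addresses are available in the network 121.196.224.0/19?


Host bits = 32 - 19 = 13
Total addresses = 2^13 = 8192
Usable = total - 2 (network and broadcast)
Usable hosts: 8190


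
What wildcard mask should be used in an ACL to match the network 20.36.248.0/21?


Subnet mask: 255.255.248.0
Wildcard = 255.255.255.255 - subnet mask
255 - 255 = 0
255 - 255 = 0
255 - 248 = 7
255 - 0 = 255
Wildcard: 0.0.7.255


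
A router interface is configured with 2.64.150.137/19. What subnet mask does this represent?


/19 means 19 network bits, 13 host bits
Binary: 11111111111111111110000000000000
Mask: 255.255.224.0


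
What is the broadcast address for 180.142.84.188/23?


Network: 180.142.84.0/23
Host bits = 9
Set all host bits to 1:
Broadcast: 180.142.85.255


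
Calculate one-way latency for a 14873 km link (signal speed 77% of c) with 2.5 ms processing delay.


Speed = 0.77 * 3e5 km/s = 231000 km/s
Propagation delay = 14873 / 231000 = 0.0644 s = 64.3853 ms
Processing delay = 2.5 ms
Total one-way latency = 66.8853 ms


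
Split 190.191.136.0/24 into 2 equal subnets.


New prefix = 24 + 1 = 25
Each subnet has 128 addresses
  190.191.136.0/25
  190.191.136.128/25
Subnets: 190.191.136.0/25, 190.191.136.128/25


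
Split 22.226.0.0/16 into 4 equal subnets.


New prefix = 16 + 2 = 18
Each subnet has 16384 addresses
  22.226.0.0/18
  22.226.64.0/18
  22.226.128.0/18
  22.226.192.0/18
Subnets: 22.226.0.0/18, 22.226.64.0/18, 22.226.128.0/18, 22.226.192.0/18


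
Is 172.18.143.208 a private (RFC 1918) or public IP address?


RFC 1918 private ranges:
  10.0.0.0/8 (10.0.0.0 - 10.255.255.255)
  172.16.0.0/12 (172.16.0.0 - 172.31.255.255)
  192.168.0.0/16 (192.168.0.0 - 192.168.255.255)
Private (in 172.16.0.0/12)


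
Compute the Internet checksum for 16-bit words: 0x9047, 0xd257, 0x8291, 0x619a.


Sum all words (with carry folding):
+ 0x9047 = 0x9047
+ 0xd257 = 0x629f
+ 0x8291 = 0xe530
+ 0x619a = 0x46cb
One's complement: ~0x46cb
Checksum = 0xb934


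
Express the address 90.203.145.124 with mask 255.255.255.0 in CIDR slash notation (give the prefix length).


Binary: 11111111.11111111.11111111.00000000
Count leading 1s
Prefix: /24


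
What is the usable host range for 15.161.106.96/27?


Network: 15.161.106.96
Broadcast: 15.161.106.127
First usable = network + 1
Last usable = broadcast - 1
Range: 15.161.106.97 to 15.161.106.126


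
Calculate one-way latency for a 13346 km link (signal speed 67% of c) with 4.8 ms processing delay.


Speed = 0.67 * 3e5 km/s = 201000 km/s
Propagation delay = 13346 / 201000 = 0.0664 s = 66.398 ms
Processing delay = 4.8 ms
Total one-way latency = 71.198 ms


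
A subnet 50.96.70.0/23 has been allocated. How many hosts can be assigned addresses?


Host bits = 32 - 23 = 9
Total addresses = 2^9 = 512
Usable = total - 2 (network and broadcast)
Usable hosts: 510


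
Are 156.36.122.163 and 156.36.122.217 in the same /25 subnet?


Mask: 255.255.255.128
156.36.122.163 AND mask = 156.36.122.128
156.36.122.217 AND mask = 156.36.122.128
Yes, same subnet (156.36.122.128)


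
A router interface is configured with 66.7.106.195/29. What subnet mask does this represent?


/29 means 29 network bits, 3 host bits
Binary: 11111111111111111111111111111000
Mask: 255.255.255.248


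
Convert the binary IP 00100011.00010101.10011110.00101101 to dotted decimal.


00100011 = 35
00010101 = 21
10011110 = 158
00101101 = 45
IP: 35.21.158.45


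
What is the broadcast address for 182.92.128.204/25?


Network: 182.92.128.128/25
Host bits = 7
Set all host bits to 1:
Broadcast: 182.92.128.255


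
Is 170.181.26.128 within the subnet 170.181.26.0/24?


Subnet network: 170.181.26.0
Test IP AND mask: 170.181.26.0
Yes, 170.181.26.128 is in 170.181.26.0/24


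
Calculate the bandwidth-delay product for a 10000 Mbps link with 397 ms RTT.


BDP = bandwidth * RTT
= 10000 Mbps * 397 ms
= 10000 * 1e6 * 397 / 1000 bits
= 3970000000 bits
= 496250000 bytes
= 484619.1406 KB
BDP = 3970000000 bits (496250000 bytes)


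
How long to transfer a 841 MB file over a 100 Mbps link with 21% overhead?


Effective throughput = 100 * (1 - 21/100) = 79 Mbps
File size in Mb = 841 * 8 = 6728 Mb
Time = 6728 / 79
Time = 85.1646 seconds


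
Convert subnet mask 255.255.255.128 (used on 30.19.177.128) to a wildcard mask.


Subnet mask: 255.255.255.128
Wildcard = 255.255.255.255 - subnet mask
255 - 255 = 0
255 - 255 = 0
255 - 255 = 0
255 - 128 = 127
Wildcard: 0.0.0.127


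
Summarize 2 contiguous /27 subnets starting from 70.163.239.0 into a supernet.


Original prefix: /27
Number of subnets: 2 = 2^1
New prefix = 27 - 1 = 26
Supernet: 70.163.239.0/26


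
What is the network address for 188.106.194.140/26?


IP:   10111100.01101010.11000010.10001100
Mask: 11111111.11111111.11111111.11000000
AND operation:
Net:  10111100.01101010.11000010.10000000
Network: 188.106.194.128/26


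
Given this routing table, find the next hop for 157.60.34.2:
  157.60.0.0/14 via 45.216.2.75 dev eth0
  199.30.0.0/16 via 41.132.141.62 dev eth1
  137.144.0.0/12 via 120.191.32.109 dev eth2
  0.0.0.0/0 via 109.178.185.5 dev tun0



Longest prefix match for 157.60.34.2:
  /14 157.60.0.0: MATCH
  /16 199.30.0.0: no
  /12 137.144.0.0: no
  /0 0.0.0.0: MATCH
Selected: next-hop 45.216.2.75 via eth0 (matched /14)


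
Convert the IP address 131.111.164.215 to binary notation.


131 = 10000011
111 = 01101111
164 = 10100100
215 = 11010111
Binary: 10000011.01101111.10100100.11010111


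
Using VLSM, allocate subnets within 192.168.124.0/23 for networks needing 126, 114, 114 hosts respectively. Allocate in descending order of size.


126 hosts -> /25 (126 usable): 192.168.124.0/25
114 hosts -> /25 (126 usable): 192.168.124.128/25
114 hosts -> /25 (126 usable): 192.168.125.0/25
Allocation: 192.168.124.0/25 (126 hosts, 126 usable); 192.168.124.128/25 (114 hosts, 126 usable); 192.168.125.0/25 (114 hosts, 126 usable)


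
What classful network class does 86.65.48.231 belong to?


First octet: 86
Binary: 01010110
0xxxxxxx -> Class A (1-126)
Class A, default mask 255.0.0.0 (/8)


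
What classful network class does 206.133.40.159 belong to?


First octet: 206
Binary: 11001110
110xxxxx -> Class C (192-223)
Class C, default mask 255.255.255.0 (/24)


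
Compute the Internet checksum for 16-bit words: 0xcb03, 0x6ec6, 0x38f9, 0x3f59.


Sum all words (with carry folding):
+ 0xcb03 = 0xcb03
+ 0x6ec6 = 0x39ca
+ 0x38f9 = 0x72c3
+ 0x3f59 = 0xb21c
One's complement: ~0xb21c
Checksum = 0x4de3


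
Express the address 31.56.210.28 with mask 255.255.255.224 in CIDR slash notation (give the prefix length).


Binary: 11111111.11111111.11111111.11100000
Count leading 1s
Prefix: /27


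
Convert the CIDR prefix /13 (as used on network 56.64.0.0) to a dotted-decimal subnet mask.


/13 means 13 network bits, 19 host bits
Binary: 11111111111110000000000000000000
Mask: 255.248.0.0


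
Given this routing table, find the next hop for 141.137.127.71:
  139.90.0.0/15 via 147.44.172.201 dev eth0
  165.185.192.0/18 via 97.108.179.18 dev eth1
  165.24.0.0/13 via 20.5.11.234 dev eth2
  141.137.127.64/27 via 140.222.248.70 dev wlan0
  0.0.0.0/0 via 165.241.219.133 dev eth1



Longest prefix match for 141.137.127.71:
  /15 139.90.0.0: no
  /18 165.185.192.0: no
  /13 165.24.0.0: no
  /27 141.137.127.64: MATCH
  /0 0.0.0.0: MATCH
Selected: next-hop 140.222.248.70 via wlan0 (matched /27)


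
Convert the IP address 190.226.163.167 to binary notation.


190 = 10111110
226 = 11100010
163 = 10100011
167 = 10100111
Binary: 10111110.11100010.10100011.10100111


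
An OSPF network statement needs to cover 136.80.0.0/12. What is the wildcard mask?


Subnet mask: 255.240.0.0
Wildcard = 255.255.255.255 - subnet mask
255 - 255 = 0
255 - 240 = 15
255 - 0 = 255
255 - 0 = 255
Wildcard: 0.15.255.255


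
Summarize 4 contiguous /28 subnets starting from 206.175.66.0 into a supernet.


Original prefix: /28
Number of subnets: 4 = 2^2
New prefix = 28 - 2 = 26
Supernet: 206.175.66.0/26


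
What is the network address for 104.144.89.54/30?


IP:   01101000.10010000.01011001.00110110
Mask: 11111111.11111111.11111111.11111100
AND operation:
Net:  01101000.10010000.01011001.00110100
Network: 104.144.89.52/30


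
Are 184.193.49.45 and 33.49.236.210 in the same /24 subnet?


Mask: 255.255.255.0
184.193.49.45 AND mask = 184.193.49.0
33.49.236.210 AND mask = 33.49.236.0
No, different subnets (184.193.49.0 vs 33.49.236.0)


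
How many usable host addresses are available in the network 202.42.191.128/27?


Host bits = 32 - 27 = 5
Total addresses = 2^5 = 32
Usable = total - 2 (network and broadcast)
Usable hosts: 30


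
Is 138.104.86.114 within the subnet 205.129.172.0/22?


Subnet network: 205.129.172.0
Test IP AND mask: 138.104.84.0
No, 138.104.86.114 is not in 205.129.172.0/22


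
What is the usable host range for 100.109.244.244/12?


Network: 100.96.0.0
Broadcast: 100.111.255.255
First usable = network + 1
Last usable = broadcast - 1
Range: 100.96.0.1 to 100.111.255.254


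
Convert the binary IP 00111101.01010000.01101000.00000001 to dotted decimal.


00111101 = 61
01010000 = 80
01101000 = 104
00000001 = 1
IP: 61.80.104.1


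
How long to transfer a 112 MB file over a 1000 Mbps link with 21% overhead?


Effective throughput = 1000 * (1 - 21/100) = 790 Mbps
File size in Mb = 112 * 8 = 896 Mb
Time = 896 / 790
Time = 1.1342 seconds


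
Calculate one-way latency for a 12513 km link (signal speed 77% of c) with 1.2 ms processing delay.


Speed = 0.77 * 3e5 km/s = 231000 km/s
Propagation delay = 12513 / 231000 = 0.0542 s = 54.1688 ms
Processing delay = 1.2 ms
Total one-way latency = 55.3688 ms


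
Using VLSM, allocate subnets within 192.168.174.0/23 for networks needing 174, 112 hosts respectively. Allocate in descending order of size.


174 hosts -> /24 (254 usable): 192.168.174.0/24
112 hosts -> /25 (126 usable): 192.168.175.0/25
Allocation: 192.168.174.0/24 (174 hosts, 254 usable); 192.168.175.0/25 (112 hosts, 126 usable)


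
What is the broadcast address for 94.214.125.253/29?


Network: 94.214.125.248/29
Host bits = 3
Set all host bits to 1:
Broadcast: 94.214.125.255


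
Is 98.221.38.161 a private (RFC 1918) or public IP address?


RFC 1918 private ranges:
  10.0.0.0/8 (10.0.0.0 - 10.255.255.255)
  172.16.0.0/12 (172.16.0.0 - 172.31.255.255)
  192.168.0.0/16 (192.168.0.0 - 192.168.255.255)
Public (not in any RFC 1918 range)


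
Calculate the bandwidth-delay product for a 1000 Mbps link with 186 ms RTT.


BDP = bandwidth * RTT
= 1000 Mbps * 186 ms
= 1000 * 1e6 * 186 / 1000 bits
= 186000000 bits
= 23250000 bytes
= 22705.0781 KB
BDP = 186000000 bits (23250000 bytes)


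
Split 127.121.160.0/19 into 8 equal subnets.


New prefix = 19 + 3 = 22
Each subnet has 1024 addresses
  127.121.160.0/22
  127.121.164.0/22
  127.121.168.0/22
  127.121.172.0/22
  127.121.176.0/22
  127.121.180.0/22
  127.121.184.0/22
  127.121.188.0/22
Subnets: 127.121.160.0/22, 127.121.164.0/22, 127.121.168.0/22, 127.121.172.0/22, 127.121.176.0/22, 127.121.180.0/22, 127.121.184.0/22, 127.121.188.0/22


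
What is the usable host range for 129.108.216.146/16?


Network: 129.108.0.0
Broadcast: 129.108.255.255
First usable = network + 1
Last usable = broadcast - 1
Range: 129.108.0.1 to 129.108.255.254


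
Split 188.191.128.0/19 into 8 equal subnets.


New prefix = 19 + 3 = 22
Each subnet has 1024 addresses
  188.191.128.0/22
  188.191.132.0/22
  188.191.136.0/22
  188.191.140.0/22
  188.191.144.0/22
  188.191.148.0/22
  188.191.152.0/22
  188.191.156.0/22
Subnets: 188.191.128.0/22, 188.191.132.0/22, 188.191.136.0/22, 188.191.140.0/22, 188.191.144.0/22, 188.191.148.0/22, 188.191.152.0/22, 188.191.156.0/22


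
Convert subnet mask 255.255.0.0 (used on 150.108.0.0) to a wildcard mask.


Subnet mask: 255.255.0.0
Wildcard = 255.255.255.255 - subnet mask
255 - 255 = 0
255 - 255 = 0
255 - 0 = 255
255 - 0 = 255
Wildcard: 0.0.255.255


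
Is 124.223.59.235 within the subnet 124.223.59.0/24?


Subnet network: 124.223.59.0
Test IP AND mask: 124.223.59.0
Yes, 124.223.59.235 is in 124.223.59.0/24


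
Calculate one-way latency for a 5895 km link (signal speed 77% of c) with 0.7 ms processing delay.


Speed = 0.77 * 3e5 km/s = 231000 km/s
Propagation delay = 5895 / 231000 = 0.0255 s = 25.5195 ms
Processing delay = 0.7 ms
Total one-way latency = 26.2195 ms


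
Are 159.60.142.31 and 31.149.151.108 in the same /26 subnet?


Mask: 255.255.255.192
159.60.142.31 AND mask = 159.60.142.0
31.149.151.108 AND mask = 31.149.151.64
No, different subnets (159.60.142.0 vs 31.149.151.64)


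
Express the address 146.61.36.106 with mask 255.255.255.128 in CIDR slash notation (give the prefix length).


Binary: 11111111.11111111.11111111.10000000
Count leading 1s
Prefix: /25


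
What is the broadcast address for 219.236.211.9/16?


Network: 219.236.0.0/16
Host bits = 16
Set all host bits to 1:
Broadcast: 219.236.255.255


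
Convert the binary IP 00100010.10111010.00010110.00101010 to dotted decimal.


00100010 = 34
10111010 = 186
00010110 = 22
00101010 = 42
IP: 34.186.22.42


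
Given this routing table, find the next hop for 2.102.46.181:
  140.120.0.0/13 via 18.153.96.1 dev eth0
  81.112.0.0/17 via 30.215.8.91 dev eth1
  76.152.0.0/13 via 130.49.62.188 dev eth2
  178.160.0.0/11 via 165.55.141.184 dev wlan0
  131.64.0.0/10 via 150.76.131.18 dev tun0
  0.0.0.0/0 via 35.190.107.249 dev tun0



Longest prefix match for 2.102.46.181:
  /13 140.120.0.0: no
  /17 81.112.0.0: no
  /13 76.152.0.0: no
  /11 178.160.0.0: no
  /10 131.64.0.0: no
  /0 0.0.0.0: MATCH
Selected: next-hop 35.190.107.249 via tun0 (matched /0)


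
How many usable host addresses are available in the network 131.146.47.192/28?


Host bits = 32 - 28 = 4
Total addresses = 2^4 = 16
Usable = total - 2 (network and broadcast)
Usable hosts: 14


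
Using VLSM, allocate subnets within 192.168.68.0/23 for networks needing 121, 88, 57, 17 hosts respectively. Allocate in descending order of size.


121 hosts -> /25 (126 usable): 192.168.68.0/25
88 hosts -> /25 (126 usable): 192.168.68.128/25
57 hosts -> /26 (62 usable): 192.168.69.0/26
17 hosts -> /27 (30 usable): 192.168.69.64/27
Allocation: 192.168.68.0/25 (121 hosts, 126 usable); 192.168.68.128/25 (88 hosts, 126 usable); 192.168.69.0/26 (57 hosts, 62 usable); 192.168.69.64/27 (17 hosts, 30 usable)


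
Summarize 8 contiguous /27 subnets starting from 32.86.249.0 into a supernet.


Original prefix: /27
Number of subnets: 8 = 2^3
New prefix = 27 - 3 = 24
Supernet: 32.86.249.0/24


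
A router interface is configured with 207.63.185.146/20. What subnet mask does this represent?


/20 means 20 network bits, 12 host bits
Binary: 11111111111111111111000000000000
Mask: 255.255.240.0


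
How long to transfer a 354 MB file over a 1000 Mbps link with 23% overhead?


Effective throughput = 1000 * (1 - 23/100) = 770 Mbps
File size in Mb = 354 * 8 = 2832 Mb
Time = 2832 / 770
Time = 3.6779 seconds


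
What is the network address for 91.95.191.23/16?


IP:   01011011.01011111.10111111.00010111
Mask: 11111111.11111111.00000000.00000000
AND operation:
Net:  01011011.01011111.00000000.00000000
Network: 91.95.0.0/16


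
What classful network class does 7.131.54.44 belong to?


First octet: 7
Binary: 00000111
0xxxxxxx -> Class A (1-126)
Class A, default mask 255.0.0.0 (/8)


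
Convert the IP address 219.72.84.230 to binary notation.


219 = 11011011
72 = 01001000
84 = 01010100
230 = 11100110
Binary: 11011011.01001000.01010100.11100110


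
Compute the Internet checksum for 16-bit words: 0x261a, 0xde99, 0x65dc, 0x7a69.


Sum all words (with carry folding):
+ 0x261a = 0x261a
+ 0xde99 = 0x04b4
+ 0x65dc = 0x6a90
+ 0x7a69 = 0xe4f9
One's complement: ~0xe4f9
Checksum = 0x1b06


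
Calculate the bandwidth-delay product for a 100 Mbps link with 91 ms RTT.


BDP = bandwidth * RTT
= 100 Mbps * 91 ms
= 100 * 1e6 * 91 / 1000 bits
= 9100000 bits
= 1137500 bytes
= 1110.8398 KB
BDP = 9100000 bits (1137500 bytes)


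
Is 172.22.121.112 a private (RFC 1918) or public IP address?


RFC 1918 private ranges:
  10.0.0.0/8 (10.0.0.0 - 10.255.255.255)
  172.16.0.0/12 (172.16.0.0 - 172.31.255.255)
  192.168.0.0/16 (192.168.0.0 - 192.168.255.255)
Private (in 172.16.0.0/12)


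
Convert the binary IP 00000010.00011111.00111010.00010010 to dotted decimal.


00000010 = 2
00011111 = 31
00111010 = 58
00010010 = 18
IP: 2.31.58.18


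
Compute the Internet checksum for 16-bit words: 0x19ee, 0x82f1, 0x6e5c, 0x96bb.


Sum all words (with carry folding):
+ 0x19ee = 0x19ee
+ 0x82f1 = 0x9cdf
+ 0x6e5c = 0x0b3c
+ 0x96bb = 0xa1f7
One's complement: ~0xa1f7
Checksum = 0x5e08


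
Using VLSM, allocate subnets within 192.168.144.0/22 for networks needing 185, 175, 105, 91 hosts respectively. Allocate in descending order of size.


185 hosts -> /24 (254 usable): 192.168.144.0/24
175 hosts -> /24 (254 usable): 192.168.145.0/24
105 hosts -> /25 (126 usable): 192.168.146.0/25
91 hosts -> /25 (126 usable): 192.168.146.128/25
Allocation: 192.168.144.0/24 (185 hosts, 254 usable); 192.168.145.0/24 (175 hosts, 254 usable); 192.168.146.0/25 (105 hosts, 126 usable); 192.168.146.128/25 (91 hosts, 126 usable)


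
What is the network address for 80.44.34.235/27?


IP:   01010000.00101100.00100010.11101011
Mask: 11111111.11111111.11111111.11100000
AND operation:
Net:  01010000.00101100.00100010.11100000
Network: 80.44.34.224/27


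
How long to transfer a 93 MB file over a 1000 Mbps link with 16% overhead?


Effective throughput = 1000 * (1 - 16/100) = 840 Mbps
File size in Mb = 93 * 8 = 744 Mb
Time = 744 / 840
Time = 0.8857 seconds


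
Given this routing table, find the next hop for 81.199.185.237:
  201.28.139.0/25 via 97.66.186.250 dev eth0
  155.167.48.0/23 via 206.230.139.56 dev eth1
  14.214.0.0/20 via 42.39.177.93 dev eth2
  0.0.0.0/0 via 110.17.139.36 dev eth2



Longest prefix match for 81.199.185.237:
  /25 201.28.139.0: no
  /23 155.167.48.0: no
  /20 14.214.0.0: no
  /0 0.0.0.0: MATCH
Selected: next-hop 110.17.139.36 via eth2 (matched /0)


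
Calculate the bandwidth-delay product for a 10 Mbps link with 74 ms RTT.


BDP = bandwidth * RTT
= 10 Mbps * 74 ms
= 10 * 1e6 * 74 / 1000 bits
= 740000 bits
= 92500 bytes
= 90.332 KB
BDP = 740000 bits (92500 bytes)


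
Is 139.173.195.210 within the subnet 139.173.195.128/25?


Subnet network: 139.173.195.128
Test IP AND mask: 139.173.195.128
Yes, 139.173.195.210 is in 139.173.195.128/25


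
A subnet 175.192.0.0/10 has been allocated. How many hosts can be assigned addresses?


Host bits = 32 - 10 = 22
Total addresses = 2^22 = 4194304
Usable = total - 2 (network and broadcast)
Usable hosts: 4194302


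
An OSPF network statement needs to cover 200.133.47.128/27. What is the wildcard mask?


Subnet mask: 255.255.255.224
Wildcard = 255.255.255.255 - subnet mask
255 - 255 = 0
255 - 255 = 0
255 - 255 = 0
255 - 224 = 31
Wildcard: 0.0.0.31


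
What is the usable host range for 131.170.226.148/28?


Network: 131.170.226.144
Broadcast: 131.170.226.159
First usable = network + 1
Last usable = broadcast - 1
Range: 131.170.226.145 to 131.170.226.158


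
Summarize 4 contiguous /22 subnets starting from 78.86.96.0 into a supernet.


Original prefix: /22
Number of subnets: 4 = 2^2
New prefix = 22 - 2 = 20
Supernet: 78.86.96.0/20


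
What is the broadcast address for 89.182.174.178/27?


Network: 89.182.174.160/27
Host bits = 5
Set all host bits to 1:
Broadcast: 89.182.174.191


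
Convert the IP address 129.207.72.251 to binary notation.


129 = 10000001
207 = 11001111
72 = 01001000
251 = 11111011
Binary: 10000001.11001111.01001000.11111011


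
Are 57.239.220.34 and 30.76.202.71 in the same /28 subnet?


Mask: 255.255.255.240
57.239.220.34 AND mask = 57.239.220.32
30.76.202.71 AND mask = 30.76.202.64
No, different subnets (57.239.220.32 vs 30.76.202.64)


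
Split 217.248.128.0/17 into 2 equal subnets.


New prefix = 17 + 1 = 18
Each subnet has 16384 addresses
  217.248.128.0/18
  217.248.192.0/18
Subnets: 217.248.128.0/18, 217.248.192.0/18


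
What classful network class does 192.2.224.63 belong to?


First octet: 192
Binary: 11000000
110xxxxx -> Class C (192-223)
Class C, default mask 255.255.255.0 (/24)


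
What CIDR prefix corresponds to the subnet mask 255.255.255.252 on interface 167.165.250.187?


Binary: 11111111.11111111.11111111.11111100
Count leading 1s
Prefix: /30


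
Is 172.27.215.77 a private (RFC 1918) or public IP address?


RFC 1918 private ranges:
  10.0.0.0/8 (10.0.0.0 - 10.255.255.255)
  172.16.0.0/12 (172.16.0.0 - 172.31.255.255)
  192.168.0.0/16 (192.168.0.0 - 192.168.255.255)
Private (in 172.16.0.0/12)


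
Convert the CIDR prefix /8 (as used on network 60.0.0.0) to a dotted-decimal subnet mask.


/8 means 8 network bits, 24 host bits
Binary: 11111111000000000000000000000000
Mask: 255.0.0.0


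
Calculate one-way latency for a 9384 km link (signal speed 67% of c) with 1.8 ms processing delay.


Speed = 0.67 * 3e5 km/s = 201000 km/s
Propagation delay = 9384 / 201000 = 0.0467 s = 46.6866 ms
Processing delay = 1.8 ms
Total one-way latency = 48.4866 ms


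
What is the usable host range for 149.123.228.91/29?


Network: 149.123.228.88
Broadcast: 149.123.228.95
First usable = network + 1
Last usable = broadcast - 1
Range: 149.123.228.89 to 149.123.228.94


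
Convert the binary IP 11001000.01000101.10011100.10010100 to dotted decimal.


11001000 = 200
01000101 = 69
10011100 = 156
10010100 = 148
IP: 200.69.156.148


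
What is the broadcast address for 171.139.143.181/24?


Network: 171.139.143.0/24
Host bits = 8
Set all host bits to 1:
Broadcast: 171.139.143.255


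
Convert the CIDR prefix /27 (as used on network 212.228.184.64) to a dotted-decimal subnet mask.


/27 means 27 network bits, 5 host bits
Binary: 11111111111111111111111111100000
Mask: 255.255.255.224


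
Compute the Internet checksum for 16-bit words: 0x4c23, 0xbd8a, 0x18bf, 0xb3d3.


Sum all words (with carry folding):
+ 0x4c23 = 0x4c23
+ 0xbd8a = 0x09ae
+ 0x18bf = 0x226d
+ 0xb3d3 = 0xd640
One's complement: ~0xd640
Checksum = 0x29bf


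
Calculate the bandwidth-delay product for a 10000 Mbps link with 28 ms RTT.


BDP = bandwidth * RTT
= 10000 Mbps * 28 ms
= 10000 * 1e6 * 28 / 1000 bits
= 280000000 bits
= 35000000 bytes
= 34179.6875 KB
BDP = 280000000 bits (35000000 bytes)


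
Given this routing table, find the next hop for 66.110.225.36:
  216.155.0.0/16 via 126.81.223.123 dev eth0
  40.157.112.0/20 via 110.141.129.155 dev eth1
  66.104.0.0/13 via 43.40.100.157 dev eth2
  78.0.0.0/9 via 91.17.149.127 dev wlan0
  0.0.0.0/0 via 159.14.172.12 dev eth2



Longest prefix match for 66.110.225.36:
  /16 216.155.0.0: no
  /20 40.157.112.0: no
  /13 66.104.0.0: MATCH
  /9 78.0.0.0: no
  /0 0.0.0.0: MATCH
Selected: next-hop 43.40.100.157 via eth2 (matched /13)


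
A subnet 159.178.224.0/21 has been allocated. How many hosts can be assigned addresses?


Host bits = 32 - 21 = 11
Total addresses = 2^11 = 2048
Usable = total - 2 (network and broadcast)
Usable hosts: 2046


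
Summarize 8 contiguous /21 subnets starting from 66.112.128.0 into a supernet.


Original prefix: /21
Number of subnets: 8 = 2^3
New prefix = 21 - 3 = 18
Supernet: 66.112.128.0/18


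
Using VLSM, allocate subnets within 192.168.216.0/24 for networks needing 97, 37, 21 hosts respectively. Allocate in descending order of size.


97 hosts -> /25 (126 usable): 192.168.216.0/25
37 hosts -> /26 (62 usable): 192.168.216.128/26
21 hosts -> /27 (30 usable): 192.168.216.192/27
Allocation: 192.168.216.0/25 (97 hosts, 126 usable); 192.168.216.128/26 (37 hosts, 62 usable); 192.168.216.192/27 (21 hosts, 30 usable)


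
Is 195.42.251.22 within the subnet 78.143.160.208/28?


Subnet network: 78.143.160.208
Test IP AND mask: 195.42.251.16
No, 195.42.251.22 is not in 78.143.160.208/28


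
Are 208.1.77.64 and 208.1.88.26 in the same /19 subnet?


Mask: 255.255.224.0
208.1.77.64 AND mask = 208.1.64.0
208.1.88.26 AND mask = 208.1.64.0
Yes, same subnet (208.1.64.0)


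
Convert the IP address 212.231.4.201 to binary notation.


212 = 11010100
231 = 11100111
4 = 00000100
201 = 11001001
Binary: 11010100.11100111.00000100.11001001


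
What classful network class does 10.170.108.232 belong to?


First octet: 10
Binary: 00001010
0xxxxxxx -> Class A (1-126)
Class A, default mask 255.0.0.0 (/8)


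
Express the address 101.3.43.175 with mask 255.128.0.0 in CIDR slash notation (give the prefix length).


Binary: 11111111.10000000.00000000.00000000
Count leading 1s
Prefix: /9


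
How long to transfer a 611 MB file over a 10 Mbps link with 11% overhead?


Effective throughput = 10 * (1 - 11/100) = 8.9 Mbps
File size in Mb = 611 * 8 = 4888 Mb
Time = 4888 / 8.9
Time = 549.2135 seconds


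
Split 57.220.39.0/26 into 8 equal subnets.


New prefix = 26 + 3 = 29
Each subnet has 8 addresses
  57.220.39.0/29
  57.220.39.8/29
  57.220.39.16/29
  57.220.39.24/29
  57.220.39.32/29
  57.220.39.40/29
  57.220.39.48/29
  57.220.39.56/29
Subnets: 57.220.39.0/29, 57.220.39.8/29, 57.220.39.16/29, 57.220.39.24/29, 57.220.39.32/29, 57.220.39.40/29, 57.220.39.48/29, 57.220.39.56/29


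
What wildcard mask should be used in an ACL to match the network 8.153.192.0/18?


Subnet mask: 255.255.192.0
Wildcard = 255.255.255.255 - subnet mask
255 - 255 = 0
255 - 255 = 0
255 - 192 = 63
255 - 0 = 255
Wildcard: 0.0.63.255
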